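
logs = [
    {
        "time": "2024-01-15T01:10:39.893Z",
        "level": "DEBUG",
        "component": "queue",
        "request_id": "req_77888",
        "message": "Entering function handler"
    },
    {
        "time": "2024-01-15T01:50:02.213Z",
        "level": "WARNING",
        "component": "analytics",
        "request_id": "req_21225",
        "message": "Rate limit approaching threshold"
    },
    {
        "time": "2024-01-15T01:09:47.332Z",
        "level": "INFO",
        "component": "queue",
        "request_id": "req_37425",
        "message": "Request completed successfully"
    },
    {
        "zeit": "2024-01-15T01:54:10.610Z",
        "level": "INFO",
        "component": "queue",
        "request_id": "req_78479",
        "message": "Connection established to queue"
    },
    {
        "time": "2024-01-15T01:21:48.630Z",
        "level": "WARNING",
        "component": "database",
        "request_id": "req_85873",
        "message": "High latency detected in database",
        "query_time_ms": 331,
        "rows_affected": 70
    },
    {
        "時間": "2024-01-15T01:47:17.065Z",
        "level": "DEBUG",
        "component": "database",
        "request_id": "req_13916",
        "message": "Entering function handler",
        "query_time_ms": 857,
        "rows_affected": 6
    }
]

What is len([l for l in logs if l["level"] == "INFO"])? 2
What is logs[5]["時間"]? "2024-01-15T01:47:17.065Z"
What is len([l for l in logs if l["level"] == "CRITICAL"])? 0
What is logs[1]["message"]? "Rate limit approaching threshold"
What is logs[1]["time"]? "2024-01-15T01:50:02.213Z"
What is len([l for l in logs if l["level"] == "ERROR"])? 0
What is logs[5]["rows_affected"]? 6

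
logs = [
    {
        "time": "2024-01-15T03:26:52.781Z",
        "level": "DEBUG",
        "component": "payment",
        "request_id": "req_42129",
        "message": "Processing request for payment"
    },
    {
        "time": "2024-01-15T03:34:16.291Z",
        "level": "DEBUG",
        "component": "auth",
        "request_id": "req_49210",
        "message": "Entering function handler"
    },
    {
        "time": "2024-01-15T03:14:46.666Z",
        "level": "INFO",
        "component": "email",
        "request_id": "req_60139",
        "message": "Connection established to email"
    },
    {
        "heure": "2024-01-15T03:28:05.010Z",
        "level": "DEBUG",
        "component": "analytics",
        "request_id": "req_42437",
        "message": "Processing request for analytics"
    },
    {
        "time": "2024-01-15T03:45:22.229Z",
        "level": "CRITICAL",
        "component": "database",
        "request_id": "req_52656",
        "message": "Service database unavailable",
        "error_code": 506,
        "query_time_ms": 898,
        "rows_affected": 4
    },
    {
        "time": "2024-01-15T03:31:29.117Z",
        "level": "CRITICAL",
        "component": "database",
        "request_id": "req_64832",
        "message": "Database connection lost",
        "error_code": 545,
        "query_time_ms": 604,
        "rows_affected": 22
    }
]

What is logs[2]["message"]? "Connection established to email"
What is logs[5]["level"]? "CRITICAL"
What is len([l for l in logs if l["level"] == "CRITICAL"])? 2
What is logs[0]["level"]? "DEBUG"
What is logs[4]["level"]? "CRITICAL"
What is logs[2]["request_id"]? "req_60139"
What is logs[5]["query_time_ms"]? 604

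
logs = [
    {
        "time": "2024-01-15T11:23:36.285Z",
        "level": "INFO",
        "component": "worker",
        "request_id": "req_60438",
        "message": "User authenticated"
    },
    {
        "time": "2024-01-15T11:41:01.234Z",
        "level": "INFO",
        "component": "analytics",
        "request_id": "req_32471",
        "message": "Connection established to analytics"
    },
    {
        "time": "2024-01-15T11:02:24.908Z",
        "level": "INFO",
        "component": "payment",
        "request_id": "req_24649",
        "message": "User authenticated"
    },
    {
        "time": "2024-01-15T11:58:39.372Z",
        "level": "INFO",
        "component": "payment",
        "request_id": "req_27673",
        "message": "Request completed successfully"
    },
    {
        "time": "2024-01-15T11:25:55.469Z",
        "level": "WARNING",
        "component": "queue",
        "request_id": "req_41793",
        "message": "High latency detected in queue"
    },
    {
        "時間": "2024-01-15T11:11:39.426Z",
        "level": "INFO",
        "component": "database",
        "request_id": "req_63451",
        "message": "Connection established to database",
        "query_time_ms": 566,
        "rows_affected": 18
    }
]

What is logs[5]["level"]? "INFO"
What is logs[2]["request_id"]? "req_24649"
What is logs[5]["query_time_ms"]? 566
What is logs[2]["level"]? "INFO"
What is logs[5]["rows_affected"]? 18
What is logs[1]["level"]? "INFO"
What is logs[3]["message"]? "Request completed successfully"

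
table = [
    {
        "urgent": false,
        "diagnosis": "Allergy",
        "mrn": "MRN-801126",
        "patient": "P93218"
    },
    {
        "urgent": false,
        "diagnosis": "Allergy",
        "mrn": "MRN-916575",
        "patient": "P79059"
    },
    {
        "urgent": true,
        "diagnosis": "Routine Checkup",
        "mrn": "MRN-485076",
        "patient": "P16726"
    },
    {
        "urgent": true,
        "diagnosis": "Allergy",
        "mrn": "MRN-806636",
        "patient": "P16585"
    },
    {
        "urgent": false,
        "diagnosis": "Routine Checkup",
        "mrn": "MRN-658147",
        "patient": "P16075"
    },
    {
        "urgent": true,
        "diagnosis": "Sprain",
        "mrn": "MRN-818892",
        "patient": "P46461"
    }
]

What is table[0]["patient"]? "P93218"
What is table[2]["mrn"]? "MRN-485076"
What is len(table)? 6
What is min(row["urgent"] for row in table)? False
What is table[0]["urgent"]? False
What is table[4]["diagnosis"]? "Routine Checkup"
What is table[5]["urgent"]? True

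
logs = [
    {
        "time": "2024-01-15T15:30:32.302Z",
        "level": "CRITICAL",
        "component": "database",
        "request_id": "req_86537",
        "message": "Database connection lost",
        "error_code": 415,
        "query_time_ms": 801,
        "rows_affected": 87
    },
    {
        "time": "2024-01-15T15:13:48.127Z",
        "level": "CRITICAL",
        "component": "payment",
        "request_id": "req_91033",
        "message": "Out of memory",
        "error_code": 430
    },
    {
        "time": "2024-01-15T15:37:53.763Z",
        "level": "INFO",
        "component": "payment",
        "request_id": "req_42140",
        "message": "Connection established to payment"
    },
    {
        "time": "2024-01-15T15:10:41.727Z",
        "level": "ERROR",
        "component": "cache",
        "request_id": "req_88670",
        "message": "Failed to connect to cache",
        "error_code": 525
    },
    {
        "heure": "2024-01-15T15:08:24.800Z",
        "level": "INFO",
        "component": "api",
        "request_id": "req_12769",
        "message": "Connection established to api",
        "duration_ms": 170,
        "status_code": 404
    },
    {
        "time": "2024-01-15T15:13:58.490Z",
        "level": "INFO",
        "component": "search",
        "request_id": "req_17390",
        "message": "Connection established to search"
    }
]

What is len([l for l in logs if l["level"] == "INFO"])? 3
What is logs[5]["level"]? "INFO"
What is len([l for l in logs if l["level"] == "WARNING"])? 0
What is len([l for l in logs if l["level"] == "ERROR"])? 1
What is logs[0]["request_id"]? "req_86537"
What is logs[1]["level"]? "CRITICAL"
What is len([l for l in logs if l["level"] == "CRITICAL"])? 2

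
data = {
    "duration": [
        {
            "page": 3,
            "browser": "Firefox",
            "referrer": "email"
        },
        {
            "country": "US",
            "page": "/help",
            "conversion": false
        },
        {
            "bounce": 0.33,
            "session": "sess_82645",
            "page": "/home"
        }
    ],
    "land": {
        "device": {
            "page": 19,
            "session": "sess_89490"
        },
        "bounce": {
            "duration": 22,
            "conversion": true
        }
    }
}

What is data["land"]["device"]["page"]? 19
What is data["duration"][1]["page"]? "/help"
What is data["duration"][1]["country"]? "US"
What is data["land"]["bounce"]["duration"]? 22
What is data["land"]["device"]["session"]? "sess_89490"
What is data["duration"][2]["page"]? "/home"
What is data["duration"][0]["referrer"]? "email"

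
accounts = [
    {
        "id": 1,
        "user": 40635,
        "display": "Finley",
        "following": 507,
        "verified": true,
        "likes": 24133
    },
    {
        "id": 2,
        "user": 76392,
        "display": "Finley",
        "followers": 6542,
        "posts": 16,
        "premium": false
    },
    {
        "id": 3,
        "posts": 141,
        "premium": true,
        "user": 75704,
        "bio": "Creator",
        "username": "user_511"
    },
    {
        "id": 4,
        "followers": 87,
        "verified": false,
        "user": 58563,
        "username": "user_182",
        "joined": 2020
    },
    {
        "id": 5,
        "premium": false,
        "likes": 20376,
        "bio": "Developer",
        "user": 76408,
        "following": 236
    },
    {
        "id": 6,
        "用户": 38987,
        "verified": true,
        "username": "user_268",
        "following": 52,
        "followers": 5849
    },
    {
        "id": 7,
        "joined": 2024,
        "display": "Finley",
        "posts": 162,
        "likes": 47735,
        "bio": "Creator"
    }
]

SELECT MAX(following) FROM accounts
507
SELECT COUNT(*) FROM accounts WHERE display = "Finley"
3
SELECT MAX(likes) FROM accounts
47735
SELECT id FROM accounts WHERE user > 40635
[2, 3, 4, 5]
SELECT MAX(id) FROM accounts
7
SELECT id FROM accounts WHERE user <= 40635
[1]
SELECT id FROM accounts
[1, 2, 3, 4, 5, 6, 7]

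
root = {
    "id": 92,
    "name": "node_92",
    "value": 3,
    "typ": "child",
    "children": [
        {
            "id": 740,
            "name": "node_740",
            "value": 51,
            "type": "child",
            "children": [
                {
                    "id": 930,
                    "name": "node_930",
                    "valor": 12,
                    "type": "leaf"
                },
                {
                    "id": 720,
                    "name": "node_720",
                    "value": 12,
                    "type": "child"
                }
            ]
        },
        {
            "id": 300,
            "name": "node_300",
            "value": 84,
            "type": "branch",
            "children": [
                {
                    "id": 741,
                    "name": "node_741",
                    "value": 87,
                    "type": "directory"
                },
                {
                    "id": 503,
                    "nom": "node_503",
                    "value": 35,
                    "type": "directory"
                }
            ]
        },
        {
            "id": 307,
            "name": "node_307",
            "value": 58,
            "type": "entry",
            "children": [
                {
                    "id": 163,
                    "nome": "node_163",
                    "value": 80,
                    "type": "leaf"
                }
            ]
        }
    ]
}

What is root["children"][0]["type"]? "child"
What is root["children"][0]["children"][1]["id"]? 720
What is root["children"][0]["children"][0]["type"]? "leaf"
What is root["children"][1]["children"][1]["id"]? 503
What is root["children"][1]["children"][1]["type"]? "directory"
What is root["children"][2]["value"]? 58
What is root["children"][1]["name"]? "node_300"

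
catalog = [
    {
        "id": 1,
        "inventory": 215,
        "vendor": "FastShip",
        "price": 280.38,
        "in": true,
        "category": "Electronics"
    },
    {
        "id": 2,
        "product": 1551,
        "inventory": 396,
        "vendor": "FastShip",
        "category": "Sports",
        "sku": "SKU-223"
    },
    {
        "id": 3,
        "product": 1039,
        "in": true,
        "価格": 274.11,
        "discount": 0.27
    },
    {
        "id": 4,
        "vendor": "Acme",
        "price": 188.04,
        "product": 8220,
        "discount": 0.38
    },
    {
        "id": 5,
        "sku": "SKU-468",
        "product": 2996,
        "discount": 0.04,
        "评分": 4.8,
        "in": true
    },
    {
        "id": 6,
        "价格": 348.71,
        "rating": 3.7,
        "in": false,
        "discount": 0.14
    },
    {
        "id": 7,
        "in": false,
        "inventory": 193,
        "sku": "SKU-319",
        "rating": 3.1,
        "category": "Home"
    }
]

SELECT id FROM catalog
[1, 2, 3, 4, 5, 6, 7]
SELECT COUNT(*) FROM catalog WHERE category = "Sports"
1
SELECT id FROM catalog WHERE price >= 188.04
[1, 4]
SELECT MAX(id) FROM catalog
7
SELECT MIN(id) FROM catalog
1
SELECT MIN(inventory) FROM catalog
193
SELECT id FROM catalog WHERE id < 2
[1]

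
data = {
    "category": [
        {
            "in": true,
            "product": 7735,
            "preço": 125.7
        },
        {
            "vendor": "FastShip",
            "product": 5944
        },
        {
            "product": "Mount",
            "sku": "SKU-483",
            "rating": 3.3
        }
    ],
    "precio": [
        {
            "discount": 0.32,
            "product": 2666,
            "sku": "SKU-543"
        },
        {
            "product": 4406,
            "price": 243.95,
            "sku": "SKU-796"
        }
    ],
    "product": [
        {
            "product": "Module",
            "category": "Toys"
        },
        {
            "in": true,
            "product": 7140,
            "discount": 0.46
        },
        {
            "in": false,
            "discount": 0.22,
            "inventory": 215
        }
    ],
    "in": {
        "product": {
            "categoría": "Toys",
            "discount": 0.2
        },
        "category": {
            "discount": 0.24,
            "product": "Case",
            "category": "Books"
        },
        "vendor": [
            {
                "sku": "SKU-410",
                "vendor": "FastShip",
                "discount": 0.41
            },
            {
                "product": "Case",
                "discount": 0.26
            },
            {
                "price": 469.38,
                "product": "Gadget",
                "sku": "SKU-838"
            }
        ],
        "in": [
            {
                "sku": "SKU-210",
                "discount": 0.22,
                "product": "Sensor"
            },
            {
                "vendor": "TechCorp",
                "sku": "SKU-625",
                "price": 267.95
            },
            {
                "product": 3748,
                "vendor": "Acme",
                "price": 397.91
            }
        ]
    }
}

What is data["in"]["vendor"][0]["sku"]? "SKU-410"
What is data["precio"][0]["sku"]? "SKU-543"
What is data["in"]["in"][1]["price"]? 267.95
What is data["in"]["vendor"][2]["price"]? 469.38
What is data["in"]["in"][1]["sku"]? "SKU-625"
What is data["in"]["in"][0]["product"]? "Sensor"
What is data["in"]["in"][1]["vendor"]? "TechCorp"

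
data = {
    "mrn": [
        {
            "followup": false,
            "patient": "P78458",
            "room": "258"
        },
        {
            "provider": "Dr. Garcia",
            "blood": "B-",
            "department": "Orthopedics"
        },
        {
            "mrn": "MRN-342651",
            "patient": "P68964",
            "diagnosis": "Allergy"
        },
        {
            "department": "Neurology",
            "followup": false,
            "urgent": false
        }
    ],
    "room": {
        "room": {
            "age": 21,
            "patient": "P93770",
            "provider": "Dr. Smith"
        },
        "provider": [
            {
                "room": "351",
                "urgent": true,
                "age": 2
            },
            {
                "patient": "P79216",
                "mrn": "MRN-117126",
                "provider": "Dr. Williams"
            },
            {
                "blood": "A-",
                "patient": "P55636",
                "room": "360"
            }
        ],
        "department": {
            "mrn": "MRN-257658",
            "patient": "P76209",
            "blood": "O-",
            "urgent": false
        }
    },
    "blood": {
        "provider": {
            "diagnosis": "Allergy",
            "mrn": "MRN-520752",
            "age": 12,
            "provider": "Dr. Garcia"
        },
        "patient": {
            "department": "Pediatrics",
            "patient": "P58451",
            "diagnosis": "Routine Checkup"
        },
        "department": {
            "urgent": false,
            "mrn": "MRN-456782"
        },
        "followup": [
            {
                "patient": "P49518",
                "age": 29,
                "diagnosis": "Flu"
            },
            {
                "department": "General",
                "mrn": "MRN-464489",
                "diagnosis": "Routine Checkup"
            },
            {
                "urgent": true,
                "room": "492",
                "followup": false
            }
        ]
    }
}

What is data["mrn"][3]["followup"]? False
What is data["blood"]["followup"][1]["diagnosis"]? "Routine Checkup"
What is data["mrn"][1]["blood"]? "B-"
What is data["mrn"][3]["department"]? "Neurology"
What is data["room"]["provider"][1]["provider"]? "Dr. Williams"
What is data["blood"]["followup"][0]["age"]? 29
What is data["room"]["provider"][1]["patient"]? "P79216"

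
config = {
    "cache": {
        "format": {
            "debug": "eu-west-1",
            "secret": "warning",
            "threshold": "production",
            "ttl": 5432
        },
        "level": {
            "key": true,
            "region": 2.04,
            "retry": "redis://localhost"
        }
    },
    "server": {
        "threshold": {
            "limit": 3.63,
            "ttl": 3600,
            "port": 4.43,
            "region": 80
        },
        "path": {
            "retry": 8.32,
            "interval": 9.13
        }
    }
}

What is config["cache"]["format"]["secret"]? "warning"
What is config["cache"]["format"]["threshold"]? "production"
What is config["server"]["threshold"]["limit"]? 3.63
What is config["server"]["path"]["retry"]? 8.32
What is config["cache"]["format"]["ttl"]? 5432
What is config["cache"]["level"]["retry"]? "redis://localhost"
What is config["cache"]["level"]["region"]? 2.04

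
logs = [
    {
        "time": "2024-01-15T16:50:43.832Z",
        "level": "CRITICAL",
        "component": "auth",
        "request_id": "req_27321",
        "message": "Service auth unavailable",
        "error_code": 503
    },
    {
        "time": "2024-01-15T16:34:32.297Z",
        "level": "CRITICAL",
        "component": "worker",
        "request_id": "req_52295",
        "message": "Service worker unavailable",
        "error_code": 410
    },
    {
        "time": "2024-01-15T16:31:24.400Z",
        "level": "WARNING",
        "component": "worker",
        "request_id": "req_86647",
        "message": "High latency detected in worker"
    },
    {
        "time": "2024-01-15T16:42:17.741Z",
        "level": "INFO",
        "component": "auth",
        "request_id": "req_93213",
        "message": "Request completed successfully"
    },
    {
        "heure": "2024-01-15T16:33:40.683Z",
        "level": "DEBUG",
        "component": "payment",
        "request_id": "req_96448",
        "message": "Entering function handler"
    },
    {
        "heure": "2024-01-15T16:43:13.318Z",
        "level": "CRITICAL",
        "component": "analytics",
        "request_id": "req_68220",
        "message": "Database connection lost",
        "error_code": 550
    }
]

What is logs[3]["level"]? "INFO"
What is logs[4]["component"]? "payment"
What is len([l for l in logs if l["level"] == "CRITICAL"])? 3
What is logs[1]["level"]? "CRITICAL"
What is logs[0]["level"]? "CRITICAL"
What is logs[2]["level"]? "WARNING"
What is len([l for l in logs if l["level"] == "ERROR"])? 0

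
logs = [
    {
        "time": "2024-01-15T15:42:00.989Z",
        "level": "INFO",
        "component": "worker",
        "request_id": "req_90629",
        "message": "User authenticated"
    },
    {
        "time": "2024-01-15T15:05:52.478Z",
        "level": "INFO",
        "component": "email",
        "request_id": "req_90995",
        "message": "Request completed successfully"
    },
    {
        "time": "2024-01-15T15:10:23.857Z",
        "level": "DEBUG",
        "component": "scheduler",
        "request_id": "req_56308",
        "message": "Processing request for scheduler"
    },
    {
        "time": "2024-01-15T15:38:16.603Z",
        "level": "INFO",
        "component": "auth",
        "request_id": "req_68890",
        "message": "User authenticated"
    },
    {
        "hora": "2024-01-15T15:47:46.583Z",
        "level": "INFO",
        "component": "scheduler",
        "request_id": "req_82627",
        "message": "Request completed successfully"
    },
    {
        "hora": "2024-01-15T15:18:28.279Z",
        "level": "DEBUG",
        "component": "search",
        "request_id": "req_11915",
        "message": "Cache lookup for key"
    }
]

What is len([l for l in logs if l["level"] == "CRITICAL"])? 0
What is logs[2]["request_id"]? "req_56308"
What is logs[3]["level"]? "INFO"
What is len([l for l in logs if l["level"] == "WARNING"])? 0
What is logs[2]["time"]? "2024-01-15T15:10:23.857Z"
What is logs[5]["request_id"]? "req_11915"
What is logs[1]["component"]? "email"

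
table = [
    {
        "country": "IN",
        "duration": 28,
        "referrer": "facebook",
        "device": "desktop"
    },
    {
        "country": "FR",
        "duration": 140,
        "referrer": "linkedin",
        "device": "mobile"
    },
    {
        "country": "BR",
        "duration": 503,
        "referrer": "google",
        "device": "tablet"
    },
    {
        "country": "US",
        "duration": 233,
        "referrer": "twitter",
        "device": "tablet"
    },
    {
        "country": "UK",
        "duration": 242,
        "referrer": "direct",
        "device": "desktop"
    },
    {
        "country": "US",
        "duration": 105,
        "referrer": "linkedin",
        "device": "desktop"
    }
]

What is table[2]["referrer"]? "google"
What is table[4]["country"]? "UK"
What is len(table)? 6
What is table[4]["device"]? "desktop"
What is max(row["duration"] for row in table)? 503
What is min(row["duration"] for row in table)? 28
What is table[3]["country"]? "US"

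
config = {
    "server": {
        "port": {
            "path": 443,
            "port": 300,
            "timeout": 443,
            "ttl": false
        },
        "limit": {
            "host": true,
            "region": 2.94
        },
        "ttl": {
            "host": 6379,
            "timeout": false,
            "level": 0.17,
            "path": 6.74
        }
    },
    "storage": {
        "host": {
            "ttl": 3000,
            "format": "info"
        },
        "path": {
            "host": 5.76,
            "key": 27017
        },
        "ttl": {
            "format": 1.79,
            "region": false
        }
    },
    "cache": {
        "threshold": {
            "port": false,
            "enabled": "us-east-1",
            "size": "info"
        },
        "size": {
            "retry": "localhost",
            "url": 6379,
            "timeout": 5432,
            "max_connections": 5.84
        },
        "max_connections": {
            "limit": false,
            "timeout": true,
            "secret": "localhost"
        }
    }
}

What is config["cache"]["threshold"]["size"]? "info"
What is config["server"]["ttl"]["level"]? 0.17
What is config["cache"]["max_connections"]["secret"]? "localhost"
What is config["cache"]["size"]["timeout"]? 5432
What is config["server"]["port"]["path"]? 443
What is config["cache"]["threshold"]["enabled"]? "us-east-1"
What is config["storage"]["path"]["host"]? 5.76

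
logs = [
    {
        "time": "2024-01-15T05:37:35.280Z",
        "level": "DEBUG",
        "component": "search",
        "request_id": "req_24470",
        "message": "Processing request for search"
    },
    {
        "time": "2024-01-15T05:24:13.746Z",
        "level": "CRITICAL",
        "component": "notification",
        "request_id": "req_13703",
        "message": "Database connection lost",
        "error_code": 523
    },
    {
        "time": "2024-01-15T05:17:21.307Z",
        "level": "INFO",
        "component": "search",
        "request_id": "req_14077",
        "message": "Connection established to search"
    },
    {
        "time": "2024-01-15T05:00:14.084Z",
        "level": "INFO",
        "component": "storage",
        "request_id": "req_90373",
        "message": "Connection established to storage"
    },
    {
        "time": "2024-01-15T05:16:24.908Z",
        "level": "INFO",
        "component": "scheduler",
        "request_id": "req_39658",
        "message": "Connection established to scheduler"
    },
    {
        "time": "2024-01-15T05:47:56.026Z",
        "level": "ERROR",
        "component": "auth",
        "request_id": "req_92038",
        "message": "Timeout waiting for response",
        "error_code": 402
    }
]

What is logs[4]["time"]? "2024-01-15T05:16:24.908Z"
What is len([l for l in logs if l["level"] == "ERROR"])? 1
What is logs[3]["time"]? "2024-01-15T05:00:14.084Z"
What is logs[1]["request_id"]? "req_13703"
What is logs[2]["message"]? "Connection established to search"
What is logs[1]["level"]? "CRITICAL"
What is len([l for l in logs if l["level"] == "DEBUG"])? 1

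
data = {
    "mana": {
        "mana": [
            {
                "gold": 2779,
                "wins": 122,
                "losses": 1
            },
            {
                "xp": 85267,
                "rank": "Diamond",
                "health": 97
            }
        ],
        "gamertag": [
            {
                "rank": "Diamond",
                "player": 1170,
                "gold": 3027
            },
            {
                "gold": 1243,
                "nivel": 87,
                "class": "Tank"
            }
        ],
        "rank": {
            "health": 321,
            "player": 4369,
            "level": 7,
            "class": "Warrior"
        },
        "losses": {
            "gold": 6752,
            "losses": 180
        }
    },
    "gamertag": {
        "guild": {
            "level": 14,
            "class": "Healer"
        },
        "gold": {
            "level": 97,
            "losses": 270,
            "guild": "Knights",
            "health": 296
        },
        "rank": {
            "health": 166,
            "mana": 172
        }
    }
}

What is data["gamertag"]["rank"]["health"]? 166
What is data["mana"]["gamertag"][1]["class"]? "Tank"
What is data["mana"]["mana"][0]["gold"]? 2779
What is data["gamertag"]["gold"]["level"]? 97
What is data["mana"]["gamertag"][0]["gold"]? 3027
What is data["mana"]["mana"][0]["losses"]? 1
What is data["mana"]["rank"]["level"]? 7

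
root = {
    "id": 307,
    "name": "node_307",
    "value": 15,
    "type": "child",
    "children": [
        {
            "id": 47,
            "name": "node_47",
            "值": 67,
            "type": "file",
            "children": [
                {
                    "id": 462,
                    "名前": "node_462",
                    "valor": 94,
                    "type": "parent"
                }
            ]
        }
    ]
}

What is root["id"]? 307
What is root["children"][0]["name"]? "node_47"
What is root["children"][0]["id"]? 47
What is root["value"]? 15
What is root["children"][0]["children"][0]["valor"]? 94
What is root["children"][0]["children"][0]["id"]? 462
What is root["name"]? "node_307"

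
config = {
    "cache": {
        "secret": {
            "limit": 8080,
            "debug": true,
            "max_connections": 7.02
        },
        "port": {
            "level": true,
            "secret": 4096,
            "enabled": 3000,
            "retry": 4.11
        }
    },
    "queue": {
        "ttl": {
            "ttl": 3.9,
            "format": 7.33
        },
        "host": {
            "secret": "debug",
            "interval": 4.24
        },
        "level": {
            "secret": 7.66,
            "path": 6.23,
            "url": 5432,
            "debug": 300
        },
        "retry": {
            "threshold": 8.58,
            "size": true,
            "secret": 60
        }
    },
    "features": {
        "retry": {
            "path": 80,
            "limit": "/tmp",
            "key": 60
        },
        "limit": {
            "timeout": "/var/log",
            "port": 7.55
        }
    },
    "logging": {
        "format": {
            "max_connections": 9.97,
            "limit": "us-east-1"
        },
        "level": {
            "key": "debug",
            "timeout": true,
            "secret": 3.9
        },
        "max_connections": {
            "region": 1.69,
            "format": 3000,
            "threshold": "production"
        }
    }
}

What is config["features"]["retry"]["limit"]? "/tmp"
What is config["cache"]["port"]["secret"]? 4096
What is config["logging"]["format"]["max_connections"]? 9.97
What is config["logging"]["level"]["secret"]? 3.9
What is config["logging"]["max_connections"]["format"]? 3000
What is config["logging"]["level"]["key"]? "debug"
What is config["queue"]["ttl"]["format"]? 7.33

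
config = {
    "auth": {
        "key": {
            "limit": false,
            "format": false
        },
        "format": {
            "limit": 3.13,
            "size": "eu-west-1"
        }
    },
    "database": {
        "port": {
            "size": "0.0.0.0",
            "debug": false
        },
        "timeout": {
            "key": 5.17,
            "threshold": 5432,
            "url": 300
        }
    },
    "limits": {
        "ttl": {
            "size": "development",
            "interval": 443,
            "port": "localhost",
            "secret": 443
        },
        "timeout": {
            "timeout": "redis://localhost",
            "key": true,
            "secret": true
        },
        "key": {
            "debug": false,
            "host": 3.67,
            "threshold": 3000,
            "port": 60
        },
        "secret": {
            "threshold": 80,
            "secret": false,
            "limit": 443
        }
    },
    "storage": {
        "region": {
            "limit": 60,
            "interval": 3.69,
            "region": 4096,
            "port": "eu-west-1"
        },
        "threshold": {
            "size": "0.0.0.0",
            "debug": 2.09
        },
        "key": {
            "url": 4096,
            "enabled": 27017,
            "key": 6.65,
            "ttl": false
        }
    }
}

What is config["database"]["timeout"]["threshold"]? 5432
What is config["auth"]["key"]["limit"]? False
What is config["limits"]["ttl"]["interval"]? 443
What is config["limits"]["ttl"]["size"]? "development"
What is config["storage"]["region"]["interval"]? 3.69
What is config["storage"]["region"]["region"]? 4096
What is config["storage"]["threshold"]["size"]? "0.0.0.0"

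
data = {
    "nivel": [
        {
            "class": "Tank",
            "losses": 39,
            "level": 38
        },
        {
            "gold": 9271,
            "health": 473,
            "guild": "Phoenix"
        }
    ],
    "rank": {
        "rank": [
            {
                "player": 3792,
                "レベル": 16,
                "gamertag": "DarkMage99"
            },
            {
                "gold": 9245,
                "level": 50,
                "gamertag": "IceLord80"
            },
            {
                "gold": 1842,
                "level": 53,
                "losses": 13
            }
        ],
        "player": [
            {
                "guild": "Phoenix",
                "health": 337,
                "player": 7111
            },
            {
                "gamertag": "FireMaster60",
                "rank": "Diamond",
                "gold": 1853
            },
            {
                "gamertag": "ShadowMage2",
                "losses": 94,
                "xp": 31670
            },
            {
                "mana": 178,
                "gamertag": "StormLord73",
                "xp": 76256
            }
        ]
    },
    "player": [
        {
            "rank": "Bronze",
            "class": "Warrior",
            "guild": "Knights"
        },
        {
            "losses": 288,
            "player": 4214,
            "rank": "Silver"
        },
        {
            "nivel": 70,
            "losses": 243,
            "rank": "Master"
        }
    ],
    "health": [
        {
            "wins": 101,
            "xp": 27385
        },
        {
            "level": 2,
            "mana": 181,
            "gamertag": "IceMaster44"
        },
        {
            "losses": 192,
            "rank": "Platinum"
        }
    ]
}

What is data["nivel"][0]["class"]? "Tank"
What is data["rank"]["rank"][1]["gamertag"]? "IceLord80"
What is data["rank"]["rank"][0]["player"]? 3792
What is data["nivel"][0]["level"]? 38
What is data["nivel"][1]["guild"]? "Phoenix"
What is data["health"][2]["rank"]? "Platinum"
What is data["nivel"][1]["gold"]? 9271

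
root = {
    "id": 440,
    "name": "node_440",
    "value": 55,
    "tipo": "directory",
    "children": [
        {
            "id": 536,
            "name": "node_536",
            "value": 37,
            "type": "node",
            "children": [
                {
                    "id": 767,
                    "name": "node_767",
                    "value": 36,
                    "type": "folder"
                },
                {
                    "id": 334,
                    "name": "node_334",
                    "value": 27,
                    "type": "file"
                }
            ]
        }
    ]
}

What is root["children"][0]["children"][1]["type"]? "file"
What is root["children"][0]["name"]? "node_536"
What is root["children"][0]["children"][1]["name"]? "node_334"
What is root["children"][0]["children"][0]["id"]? 767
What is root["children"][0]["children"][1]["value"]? 27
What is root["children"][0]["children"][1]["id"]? 334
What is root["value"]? 55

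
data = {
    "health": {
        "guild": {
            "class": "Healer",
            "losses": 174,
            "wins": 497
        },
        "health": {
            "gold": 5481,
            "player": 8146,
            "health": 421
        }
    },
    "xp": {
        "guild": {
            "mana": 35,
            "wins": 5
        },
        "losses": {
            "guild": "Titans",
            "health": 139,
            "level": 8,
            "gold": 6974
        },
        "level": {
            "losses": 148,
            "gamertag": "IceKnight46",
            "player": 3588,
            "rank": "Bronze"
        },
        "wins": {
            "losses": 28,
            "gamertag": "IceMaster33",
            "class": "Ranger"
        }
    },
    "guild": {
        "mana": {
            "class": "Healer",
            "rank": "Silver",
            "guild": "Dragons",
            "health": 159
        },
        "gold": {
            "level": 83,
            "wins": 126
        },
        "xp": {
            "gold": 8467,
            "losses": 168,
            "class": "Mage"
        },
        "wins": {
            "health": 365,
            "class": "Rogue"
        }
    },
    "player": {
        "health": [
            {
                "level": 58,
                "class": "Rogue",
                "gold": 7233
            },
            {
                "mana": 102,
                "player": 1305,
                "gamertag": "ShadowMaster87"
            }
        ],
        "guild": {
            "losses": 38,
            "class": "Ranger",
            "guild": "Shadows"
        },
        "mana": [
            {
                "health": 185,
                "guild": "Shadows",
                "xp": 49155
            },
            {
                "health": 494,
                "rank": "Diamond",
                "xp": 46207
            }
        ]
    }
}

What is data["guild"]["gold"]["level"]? 83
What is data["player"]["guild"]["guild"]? "Shadows"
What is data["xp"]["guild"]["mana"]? 35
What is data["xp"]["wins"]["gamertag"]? "IceMaster33"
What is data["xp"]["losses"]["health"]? 139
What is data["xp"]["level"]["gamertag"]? "IceKnight46"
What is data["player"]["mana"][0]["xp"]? 49155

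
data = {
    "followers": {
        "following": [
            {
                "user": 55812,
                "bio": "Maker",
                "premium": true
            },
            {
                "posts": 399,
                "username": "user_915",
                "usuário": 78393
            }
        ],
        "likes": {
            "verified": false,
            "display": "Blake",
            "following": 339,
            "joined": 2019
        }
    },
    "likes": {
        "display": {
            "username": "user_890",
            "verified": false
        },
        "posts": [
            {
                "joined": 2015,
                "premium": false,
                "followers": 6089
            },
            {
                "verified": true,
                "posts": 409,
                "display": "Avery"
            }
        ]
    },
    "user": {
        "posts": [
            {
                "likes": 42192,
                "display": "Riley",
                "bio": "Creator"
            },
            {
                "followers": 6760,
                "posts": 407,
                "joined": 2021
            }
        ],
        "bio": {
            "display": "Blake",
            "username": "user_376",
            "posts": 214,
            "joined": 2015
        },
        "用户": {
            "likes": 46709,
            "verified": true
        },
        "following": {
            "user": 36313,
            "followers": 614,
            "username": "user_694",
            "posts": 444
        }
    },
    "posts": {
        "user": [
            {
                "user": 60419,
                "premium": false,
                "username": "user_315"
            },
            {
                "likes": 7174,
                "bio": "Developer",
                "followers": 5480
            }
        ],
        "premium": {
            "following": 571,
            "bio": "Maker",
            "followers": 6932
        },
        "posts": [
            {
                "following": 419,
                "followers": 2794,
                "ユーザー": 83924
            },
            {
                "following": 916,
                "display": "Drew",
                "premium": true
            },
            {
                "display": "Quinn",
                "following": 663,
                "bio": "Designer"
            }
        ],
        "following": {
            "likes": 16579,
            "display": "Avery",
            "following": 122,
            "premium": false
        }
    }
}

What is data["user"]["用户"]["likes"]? 46709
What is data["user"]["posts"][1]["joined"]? 2021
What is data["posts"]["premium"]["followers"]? 6932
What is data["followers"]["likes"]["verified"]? False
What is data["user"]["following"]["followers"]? 614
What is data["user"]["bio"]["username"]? "user_376"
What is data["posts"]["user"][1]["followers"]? 5480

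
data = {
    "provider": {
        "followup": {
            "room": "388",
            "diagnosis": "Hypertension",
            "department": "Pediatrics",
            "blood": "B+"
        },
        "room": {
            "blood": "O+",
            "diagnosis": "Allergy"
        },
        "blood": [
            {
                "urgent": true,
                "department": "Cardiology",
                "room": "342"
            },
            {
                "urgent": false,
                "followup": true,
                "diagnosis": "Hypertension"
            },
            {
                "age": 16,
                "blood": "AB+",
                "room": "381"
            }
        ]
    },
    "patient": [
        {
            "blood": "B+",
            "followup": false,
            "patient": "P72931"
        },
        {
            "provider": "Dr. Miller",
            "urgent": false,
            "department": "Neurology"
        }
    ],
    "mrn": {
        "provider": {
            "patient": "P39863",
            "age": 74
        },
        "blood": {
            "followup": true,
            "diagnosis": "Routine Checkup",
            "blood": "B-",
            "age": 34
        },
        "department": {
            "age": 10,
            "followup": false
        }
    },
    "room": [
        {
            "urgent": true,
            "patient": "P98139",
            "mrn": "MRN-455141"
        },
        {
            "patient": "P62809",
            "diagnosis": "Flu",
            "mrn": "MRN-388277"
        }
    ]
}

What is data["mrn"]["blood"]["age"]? 34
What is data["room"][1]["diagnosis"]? "Flu"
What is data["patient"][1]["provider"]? "Dr. Miller"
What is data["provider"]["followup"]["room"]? "388"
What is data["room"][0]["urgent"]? True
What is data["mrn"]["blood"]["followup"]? True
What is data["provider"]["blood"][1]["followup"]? True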